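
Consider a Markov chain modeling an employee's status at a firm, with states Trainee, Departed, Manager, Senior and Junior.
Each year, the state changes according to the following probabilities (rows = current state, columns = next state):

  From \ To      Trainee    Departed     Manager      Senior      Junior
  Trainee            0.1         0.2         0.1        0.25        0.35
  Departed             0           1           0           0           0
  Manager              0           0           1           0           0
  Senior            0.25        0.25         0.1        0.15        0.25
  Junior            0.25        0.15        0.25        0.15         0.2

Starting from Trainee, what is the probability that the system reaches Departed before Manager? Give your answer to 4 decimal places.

0.5778

Let h(s) be the probability of absorption at Departed starting from transient state s. Then h(Departed) = 1 and h(Manager) = 0. By first-step analysis:
h(Trainee) = 0.1·h(Trainee) + 0.2·1 + 0.1·0 + 0.25·h(Senior) + 0.35·h(Junior)
h(Senior) = 0.25·h(Trainee) + 0.25·1 + 0.1·0 + 0.15·h(Senior) + 0.25·h(Junior)
h(Junior) = 0.25·h(Trainee) + 0.15·1 + 0.25·0 + 0.15·h(Senior) + 0.2·h(Junior)
Solving: h(Trainee) = 0.5778, h(Senior) = 0.6057, h(Junior) = 0.4816.
Starting from Trainee, the probability is 0.5778.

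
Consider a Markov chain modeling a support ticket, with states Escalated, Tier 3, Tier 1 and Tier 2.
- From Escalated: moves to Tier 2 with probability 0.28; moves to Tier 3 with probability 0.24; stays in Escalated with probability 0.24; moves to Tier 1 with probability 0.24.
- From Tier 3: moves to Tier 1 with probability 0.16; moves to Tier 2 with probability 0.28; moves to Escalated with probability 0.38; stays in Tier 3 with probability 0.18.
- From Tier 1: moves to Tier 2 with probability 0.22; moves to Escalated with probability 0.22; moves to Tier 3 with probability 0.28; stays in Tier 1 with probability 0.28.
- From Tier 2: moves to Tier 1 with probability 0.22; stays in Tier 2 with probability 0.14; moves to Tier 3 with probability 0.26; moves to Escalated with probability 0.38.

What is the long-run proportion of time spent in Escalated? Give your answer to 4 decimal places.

Let the stationary distribution be π with π = πP and π_1 + π_2 + π_3 + π_4 = 1.
π_1 = 0.24·π_1 + 0.38·π_2 + 0.22·π_3 + 0.38·π_4
π_2 = 0.24·π_1 + 0.18·π_2 + 0.28·π_3 + 0.26·π_4
π_3 = 0.24·π_1 + 0.16·π_2 + 0.28·π_3 + 0.22·π_4
Solving with the normalization constraint gives π = (0.3017, 0.2393, 0.2252, 0.2338).
So the stationary probability of Escalated is 0.3017.

0.3017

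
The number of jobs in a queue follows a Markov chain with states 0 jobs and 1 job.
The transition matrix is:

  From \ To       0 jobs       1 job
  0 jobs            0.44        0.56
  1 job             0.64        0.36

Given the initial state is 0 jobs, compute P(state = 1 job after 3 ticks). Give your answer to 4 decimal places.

Propagate the distribution vector 3 ticks from 0 jobs.
After 0 ticks: (1.0000, 0.0000)
After 1 tick: (0.4400, 0.5600)
After 2 ticks: (0.5520, 0.4480)
After 3 ticks: (0.5296, 0.4704)
P(in 1 job after 3 ticks) = 0.4704

0.4704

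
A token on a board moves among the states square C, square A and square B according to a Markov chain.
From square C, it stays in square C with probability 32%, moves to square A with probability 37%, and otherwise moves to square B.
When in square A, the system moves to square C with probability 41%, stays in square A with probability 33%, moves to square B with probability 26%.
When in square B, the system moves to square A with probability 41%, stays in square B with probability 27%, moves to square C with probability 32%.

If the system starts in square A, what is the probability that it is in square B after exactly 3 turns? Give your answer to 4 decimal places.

Propagate the distribution vector 3 turns from square A.
After 0 turns: (0.0000, 1.0000, 0.0000)
After 1 turn: (0.4100, 0.3300, 0.2600)
After 2 turns: (0.3497, 0.3672, 0.2831)
After 3 turns: (0.3530, 0.3666, 0.2803)
P(in square B after 3 turns) = 0.2803

0.2803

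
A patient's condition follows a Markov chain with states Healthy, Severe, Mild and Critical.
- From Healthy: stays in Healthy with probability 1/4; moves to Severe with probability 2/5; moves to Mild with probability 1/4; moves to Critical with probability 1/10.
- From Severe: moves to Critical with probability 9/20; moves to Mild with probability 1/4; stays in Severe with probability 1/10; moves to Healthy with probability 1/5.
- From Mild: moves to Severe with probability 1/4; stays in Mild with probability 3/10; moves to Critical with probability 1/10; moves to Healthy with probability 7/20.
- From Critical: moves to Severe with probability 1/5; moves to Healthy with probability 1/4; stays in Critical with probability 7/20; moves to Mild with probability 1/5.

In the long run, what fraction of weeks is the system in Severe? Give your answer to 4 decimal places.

0.2410

Let the stationary distribution be π with π = πP and π_1 + π_2 + π_3 + π_4 = 1.
π_1 = 0.25·π_1 + 0.2·π_2 + 0.35·π_3 + 0.25·π_4
π_2 = 0.4·π_1 + 0.1·π_2 + 0.25·π_3 + 0.2·π_4
π_3 = 0.25·π_1 + 0.25·π_2 + 0.3·π_3 + 0.2·π_4
Solving with the normalization constraint gives π = (0.2630, 0.2410, 0.2502, 0.2458).
So the stationary probability of Severe is 0.2410.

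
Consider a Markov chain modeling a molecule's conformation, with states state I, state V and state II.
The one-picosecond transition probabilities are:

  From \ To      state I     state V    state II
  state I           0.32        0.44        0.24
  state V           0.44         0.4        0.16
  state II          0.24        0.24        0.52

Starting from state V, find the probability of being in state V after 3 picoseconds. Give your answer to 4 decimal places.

Propagate the distribution vector 3 picoseconds from state V.
After 0 picoseconds: (0.0000, 1.0000, 0.0000)
After 1 picosecond: (0.4400, 0.4000, 0.1600)
After 2 picoseconds: (0.3552, 0.3920, 0.2528)
After 3 picoseconds: (0.3468, 0.3738, 0.2794)
P(in state V after 3 picoseconds) = 0.3738

0.3738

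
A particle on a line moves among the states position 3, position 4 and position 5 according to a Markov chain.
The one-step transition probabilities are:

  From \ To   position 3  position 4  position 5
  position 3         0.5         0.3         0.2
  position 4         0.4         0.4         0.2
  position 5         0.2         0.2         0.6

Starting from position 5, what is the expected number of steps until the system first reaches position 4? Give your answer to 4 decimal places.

4.3750

Let t(s) be the expected number of steps to first reach position 4 from state s, with t(position 4) = 0. Conditioning on the first step:
t(position 3) = 1 + 0.5·t(position 3) + 0.2·t(position 5)
t(position 5) = 1 + 0.2·t(position 3) + 0.6·t(position 5)
Solving: t(position 3) = 3.7500, t(position 5) = 4.3750.
Expected steps from position 5 to position 4: 4.3750.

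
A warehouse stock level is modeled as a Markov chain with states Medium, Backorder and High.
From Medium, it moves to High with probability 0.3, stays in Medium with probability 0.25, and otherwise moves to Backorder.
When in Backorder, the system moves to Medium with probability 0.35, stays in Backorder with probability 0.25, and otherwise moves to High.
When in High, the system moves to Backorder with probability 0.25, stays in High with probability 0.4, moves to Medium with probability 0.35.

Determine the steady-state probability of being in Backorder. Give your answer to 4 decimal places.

Let the stationary distribution be π with π = πP and π_1 + π_2 + π_3 = 1.
π_1 = 0.25·π_1 + 0.35·π_2 + 0.35·π_3
π_2 = 0.45·π_1 + 0.25·π_2 + 0.25·π_3
Solving with the normalization constraint gives π = (0.3182, 0.3136, 0.3682).
So the stationary probability of Backorder is 0.3136.

0.3136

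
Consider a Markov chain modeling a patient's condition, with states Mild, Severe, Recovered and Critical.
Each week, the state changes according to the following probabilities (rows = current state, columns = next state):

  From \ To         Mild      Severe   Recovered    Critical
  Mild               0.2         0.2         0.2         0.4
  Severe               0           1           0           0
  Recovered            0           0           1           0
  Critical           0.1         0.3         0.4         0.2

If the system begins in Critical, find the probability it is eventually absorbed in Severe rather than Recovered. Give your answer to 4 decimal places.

0.4333

Let h(s) be the probability of absorption at Severe starting from transient state s. Then h(Severe) = 1 and h(Recovered) = 0. By first-step analysis:
h(Mild) = 0.2·h(Mild) + 0.2·1 + 0.2·0 + 0.4·h(Critical)
h(Critical) = 0.1·h(Mild) + 0.3·1 + 0.4·0 + 0.2·h(Critical)
Solving: h(Mild) = 0.4667, h(Critical) = 0.4333.
Starting from Critical, the probability is 0.4333.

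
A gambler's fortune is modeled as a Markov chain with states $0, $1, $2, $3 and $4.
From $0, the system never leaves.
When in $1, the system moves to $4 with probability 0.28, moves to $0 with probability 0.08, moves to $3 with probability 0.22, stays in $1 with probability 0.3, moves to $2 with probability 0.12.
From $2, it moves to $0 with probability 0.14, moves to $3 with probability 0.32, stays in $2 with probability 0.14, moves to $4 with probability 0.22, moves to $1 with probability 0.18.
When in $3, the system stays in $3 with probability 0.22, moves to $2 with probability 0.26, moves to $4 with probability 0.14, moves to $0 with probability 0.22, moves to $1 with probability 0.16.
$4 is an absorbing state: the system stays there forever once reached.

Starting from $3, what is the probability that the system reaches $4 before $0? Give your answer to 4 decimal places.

0.5094

Let h(s) be the probability of absorption at $4 starting from transient state s. Then h($4) = 1 and h($0) = 0. By first-step analysis:
h($1) = 0.08·0 + 0.3·h($1) + 0.12·h($2) + 0.22·h($3) + 0.28·1
h($2) = 0.14·0 + 0.18·h($1) + 0.14·h($2) + 0.32·h($3) + 0.22·1
h($3) = 0.22·0 + 0.16·h($1) + 0.26·h($2) + 0.22·h($3) + 0.14·1
Solving: h($1) = 0.6601, h($2) = 0.5835, h($3) = 0.5094.
Starting from $3, the probability is 0.5094.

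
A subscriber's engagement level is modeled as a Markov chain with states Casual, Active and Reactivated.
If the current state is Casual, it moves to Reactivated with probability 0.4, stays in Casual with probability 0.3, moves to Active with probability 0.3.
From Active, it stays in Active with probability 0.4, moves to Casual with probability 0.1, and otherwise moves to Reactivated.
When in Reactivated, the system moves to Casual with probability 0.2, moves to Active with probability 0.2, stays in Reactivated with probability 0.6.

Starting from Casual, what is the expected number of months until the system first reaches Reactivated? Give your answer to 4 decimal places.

2.3077

Let t(s) be the expected number of months to first reach Reactivated from state s, with t(Reactivated) = 0. Conditioning on the first month:
t(Casual) = 1 + 0.3·t(Casual) + 0.3·t(Active)
t(Active) = 1 + 0.1·t(Casual) + 0.4·t(Active)
Solving: t(Casual) = 2.3077, t(Active) = 2.0513.
Expected months from Casual to Reactivated: 2.3077.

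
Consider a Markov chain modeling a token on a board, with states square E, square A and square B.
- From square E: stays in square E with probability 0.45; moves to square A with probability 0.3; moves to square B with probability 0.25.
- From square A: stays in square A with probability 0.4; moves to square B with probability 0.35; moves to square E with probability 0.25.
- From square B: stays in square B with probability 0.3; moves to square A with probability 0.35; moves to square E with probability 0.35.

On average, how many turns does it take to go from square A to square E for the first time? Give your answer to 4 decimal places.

Let t(s) be the expected number of turns to first reach square E from state s, with t(square E) = 0. Conditioning on the first turn:
t(square A) = 1 + 0.4·t(square A) + 0.35·t(square B)
t(square B) = 1 + 0.35·t(square A) + 0.3·t(square B)
Solving: t(square A) = 3.5294, t(square B) = 3.1933.
Expected turns from square A to square E: 3.5294.

3.5294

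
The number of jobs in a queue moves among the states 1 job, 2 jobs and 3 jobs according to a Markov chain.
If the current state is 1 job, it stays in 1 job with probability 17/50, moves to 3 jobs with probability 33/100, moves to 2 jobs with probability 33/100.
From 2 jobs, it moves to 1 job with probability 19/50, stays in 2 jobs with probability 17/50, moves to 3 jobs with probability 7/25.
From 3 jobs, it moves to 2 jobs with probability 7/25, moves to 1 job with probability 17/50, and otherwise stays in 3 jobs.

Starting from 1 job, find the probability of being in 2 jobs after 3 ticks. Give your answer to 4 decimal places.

Propagate the distribution vector 3 ticks from 1 job.
After 0 ticks: (1.0000, 0.0000, 0.0000)
After 1 tick: (0.3400, 0.3300, 0.3300)
After 2 ticks: (0.3532, 0.3168, 0.3300)
After 3 ticks: (0.3527, 0.3167, 0.3307)
P(in 2 jobs after 3 ticks) = 0.3167

0.3167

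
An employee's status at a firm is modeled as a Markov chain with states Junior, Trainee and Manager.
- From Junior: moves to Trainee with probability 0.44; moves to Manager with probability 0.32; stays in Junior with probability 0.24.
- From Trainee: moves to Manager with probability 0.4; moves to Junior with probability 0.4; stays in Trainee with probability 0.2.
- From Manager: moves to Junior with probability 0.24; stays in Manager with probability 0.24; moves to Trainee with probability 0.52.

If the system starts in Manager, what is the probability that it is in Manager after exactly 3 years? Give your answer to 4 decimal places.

0.3194

Propagate the distribution vector 3 years from Manager.
After 0 years: (0.0000, 0.0000, 1.0000)
After 1 year: (0.2400, 0.5200, 0.2400)
After 2 years: (0.3232, 0.3344, 0.3424)
After 3 years: (0.2935, 0.3871, 0.3194)
P(in Manager after 3 years) = 0.3194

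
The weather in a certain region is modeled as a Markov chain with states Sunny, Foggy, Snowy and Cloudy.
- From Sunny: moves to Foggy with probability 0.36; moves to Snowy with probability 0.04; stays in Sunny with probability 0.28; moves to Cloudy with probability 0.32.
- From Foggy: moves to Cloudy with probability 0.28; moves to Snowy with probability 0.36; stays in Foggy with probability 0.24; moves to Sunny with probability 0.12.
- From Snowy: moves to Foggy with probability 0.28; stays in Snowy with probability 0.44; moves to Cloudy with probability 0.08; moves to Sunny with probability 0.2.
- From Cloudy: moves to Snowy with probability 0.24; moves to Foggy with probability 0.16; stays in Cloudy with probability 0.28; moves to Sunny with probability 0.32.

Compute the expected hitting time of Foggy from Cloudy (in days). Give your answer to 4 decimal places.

4.1017

Let t(s) be the expected number of days to first reach Foggy from state s, with t(Foggy) = 0. Conditioning on the first day:
t(Sunny) = 1 + 0.28·t(Sunny) + 0.04·t(Snowy) + 0.32·t(Cloudy)
t(Snowy) = 1 + 0.2·t(Sunny) + 0.44·t(Snowy) + 0.08·t(Cloudy)
t(Cloudy) = 1 + 0.32·t(Sunny) + 0.24·t(Snowy) + 0.28·t(Cloudy)
Solving: t(Sunny) = 3.4113, t(Snowy) = 3.5900, t(Cloudy) = 4.1017.
Expected days from Cloudy to Foggy: 4.1017.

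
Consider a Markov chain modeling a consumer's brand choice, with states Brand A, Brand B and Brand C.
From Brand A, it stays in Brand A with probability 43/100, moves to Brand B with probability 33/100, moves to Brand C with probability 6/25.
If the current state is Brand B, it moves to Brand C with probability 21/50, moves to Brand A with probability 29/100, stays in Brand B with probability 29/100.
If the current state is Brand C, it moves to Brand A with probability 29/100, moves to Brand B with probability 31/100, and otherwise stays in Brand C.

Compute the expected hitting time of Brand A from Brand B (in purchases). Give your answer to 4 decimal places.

Let t(s) be the expected number of purchases to first reach Brand A from state s, with t(Brand A) = 0. Conditioning on the first purchase:
t(Brand B) = 1 + 0.29·t(Brand B) + 0.42·t(Brand C)
t(Brand C) = 1 + 0.31·t(Brand B) + 0.4·t(Brand C)
Solving: t(Brand B) = 3.4483, t(Brand C) = 3.4483.
Expected purchases from Brand B to Brand A: 3.4483.

3.4483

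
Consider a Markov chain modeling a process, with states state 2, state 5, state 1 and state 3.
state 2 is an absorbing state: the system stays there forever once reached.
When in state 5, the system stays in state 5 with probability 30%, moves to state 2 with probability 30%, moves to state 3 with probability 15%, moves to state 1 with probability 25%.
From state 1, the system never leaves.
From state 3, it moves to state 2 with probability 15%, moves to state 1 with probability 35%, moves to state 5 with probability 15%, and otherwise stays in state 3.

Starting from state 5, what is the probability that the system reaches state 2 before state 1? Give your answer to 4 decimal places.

Let h(s) be the probability of absorption at state 2 starting from transient state s. Then h(state 2) = 1 and h(state 1) = 0. By first-step analysis:
h(state 5) = 0.3·1 + 0.3·h(state 5) + 0.25·0 + 0.15·h(state 3)
h(state 3) = 0.15·1 + 0.15·h(state 5) + 0.35·0 + 0.35·h(state 3)
Solving: h(state 5) = 0.5029, h(state 3) = 0.3468.
Starting from state 5, the probability is 0.5029.

0.5029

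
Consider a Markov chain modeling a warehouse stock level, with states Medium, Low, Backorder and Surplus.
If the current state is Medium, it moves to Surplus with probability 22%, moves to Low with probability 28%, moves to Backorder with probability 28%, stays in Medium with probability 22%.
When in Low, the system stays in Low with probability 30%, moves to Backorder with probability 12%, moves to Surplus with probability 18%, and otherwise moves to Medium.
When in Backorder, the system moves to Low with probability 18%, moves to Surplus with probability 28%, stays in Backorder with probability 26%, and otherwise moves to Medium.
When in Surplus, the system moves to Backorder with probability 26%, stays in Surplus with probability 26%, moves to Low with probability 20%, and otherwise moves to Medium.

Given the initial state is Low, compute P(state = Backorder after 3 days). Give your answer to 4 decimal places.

Propagate the distribution vector 3 days from Low.
After 0 days: (0.0000, 1.0000, 0.0000, 0.0000)
After 1 day: (0.4000, 0.3000, 0.1200, 0.1800)
After 2 days: (0.2920, 0.2596, 0.2260, 0.2224)
After 3 days: (0.2936, 0.2448, 0.2295, 0.2321)
P(in Backorder after 3 days) = 0.2295

0.2295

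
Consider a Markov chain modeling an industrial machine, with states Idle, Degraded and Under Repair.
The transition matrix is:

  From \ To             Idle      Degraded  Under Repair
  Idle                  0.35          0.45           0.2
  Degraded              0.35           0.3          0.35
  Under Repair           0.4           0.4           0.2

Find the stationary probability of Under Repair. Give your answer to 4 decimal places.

0.2570

Let the stationary distribution be π with π = πP and π_1 + π_2 + π_3 = 1.
π_1 = 0.35·π_1 + 0.35·π_2 + 0.4·π_3
π_2 = 0.45·π_1 + 0.3·π_2 + 0.4·π_3
Solving with the normalization constraint gives π = (0.3629, 0.3801, 0.2570).
So the stationary probability of Under Repair is 0.2570.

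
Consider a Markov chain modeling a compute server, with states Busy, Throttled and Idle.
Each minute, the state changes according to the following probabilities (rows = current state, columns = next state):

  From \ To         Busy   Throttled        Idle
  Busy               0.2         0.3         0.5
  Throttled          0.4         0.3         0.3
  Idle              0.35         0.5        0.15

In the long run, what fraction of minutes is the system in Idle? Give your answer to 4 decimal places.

0.3165

Let the stationary distribution be π with π = πP and π_1 + π_2 + π_3 = 1.
π_1 = 0.2·π_1 + 0.4·π_2 + 0.35·π_3
π_2 = 0.3·π_1 + 0.3·π_2 + 0.5·π_3
Solving with the normalization constraint gives π = (0.3201, 0.3633, 0.3165).
So the stationary probability of Idle is 0.3165.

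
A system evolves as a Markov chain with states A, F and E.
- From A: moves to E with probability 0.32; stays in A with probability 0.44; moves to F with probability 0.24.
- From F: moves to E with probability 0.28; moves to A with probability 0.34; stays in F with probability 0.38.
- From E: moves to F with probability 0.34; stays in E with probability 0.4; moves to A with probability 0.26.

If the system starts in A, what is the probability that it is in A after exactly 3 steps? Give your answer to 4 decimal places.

Propagate the distribution vector 3 steps from A.
After 0 steps: (1.0000, 0.0000, 0.0000)
After 1 step: (0.4400, 0.2400, 0.3200)
After 2 steps: (0.3584, 0.3056, 0.3360)
After 3 steps: (0.3490, 0.3164, 0.3347)
P(in A after 3 steps) = 0.3490

0.3490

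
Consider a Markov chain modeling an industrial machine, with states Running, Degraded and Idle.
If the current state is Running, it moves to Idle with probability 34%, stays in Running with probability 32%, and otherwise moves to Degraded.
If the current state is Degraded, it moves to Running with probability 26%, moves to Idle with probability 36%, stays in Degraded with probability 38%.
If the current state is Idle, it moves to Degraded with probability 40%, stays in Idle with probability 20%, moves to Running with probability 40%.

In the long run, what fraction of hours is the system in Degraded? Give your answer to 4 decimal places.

Let the stationary distribution be π with π = πP and π_1 + π_2 + π_3 = 1.
π_1 = 0.32·π_1 + 0.26·π_2 + 0.4·π_3
π_2 = 0.34·π_1 + 0.38·π_2 + 0.4·π_3
Solving with the normalization constraint gives π = (0.3220, 0.3732, 0.3048).
So the stationary probability of Degraded is 0.3732.

0.3732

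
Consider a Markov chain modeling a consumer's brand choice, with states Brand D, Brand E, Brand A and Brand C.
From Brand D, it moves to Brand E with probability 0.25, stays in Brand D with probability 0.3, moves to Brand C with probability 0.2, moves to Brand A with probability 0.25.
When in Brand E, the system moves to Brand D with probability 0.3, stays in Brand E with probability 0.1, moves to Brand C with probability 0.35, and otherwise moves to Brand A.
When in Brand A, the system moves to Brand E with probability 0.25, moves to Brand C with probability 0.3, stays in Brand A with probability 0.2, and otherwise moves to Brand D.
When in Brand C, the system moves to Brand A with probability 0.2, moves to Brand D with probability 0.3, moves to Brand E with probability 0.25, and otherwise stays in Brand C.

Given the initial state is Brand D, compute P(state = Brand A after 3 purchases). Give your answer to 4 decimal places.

0.2250

Propagate the distribution vector 3 purchases from Brand D.
After 0 purchases: (1.0000, 0.0000, 0.0000, 0.0000)
After 1 purchase: (0.3000, 0.2500, 0.2500, 0.2000)
After 2 purchases: (0.2875, 0.2125, 0.2275, 0.2725)
After 3 purchases: (0.2886, 0.2181, 0.2250, 0.2683)
P(in Brand A after 3 purchases) = 0.2250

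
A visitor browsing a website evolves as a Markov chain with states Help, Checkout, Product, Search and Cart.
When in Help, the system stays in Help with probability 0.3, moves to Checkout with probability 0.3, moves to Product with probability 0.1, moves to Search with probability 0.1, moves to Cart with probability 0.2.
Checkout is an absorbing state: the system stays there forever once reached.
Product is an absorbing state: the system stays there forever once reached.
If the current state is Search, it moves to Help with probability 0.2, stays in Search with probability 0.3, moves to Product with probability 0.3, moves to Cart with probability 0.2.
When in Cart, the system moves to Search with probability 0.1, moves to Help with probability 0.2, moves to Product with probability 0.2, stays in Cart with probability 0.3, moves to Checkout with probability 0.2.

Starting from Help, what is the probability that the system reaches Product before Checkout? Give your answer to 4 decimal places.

Let h(s) be the probability of absorption at Product starting from transient state s. Then h(Product) = 1 and h(Checkout) = 0. By first-step analysis:
h(Help) = 0.3·h(Help) + 0.3·0 + 0.1·1 + 0.1·h(Search) + 0.2·h(Cart)
h(Search) = 0.2·h(Help) + 0.3·1 + 0.3·h(Search) + 0.2·h(Cart)
h(Cart) = 0.2·h(Help) + 0.2·0 + 0.2·1 + 0.1·h(Search) + 0.3·h(Cart)
Solving: h(Help) = 0.3799, h(Search) = 0.6774, h(Cart) = 0.4910.
Starting from Help, the probability is 0.3799.

0.3799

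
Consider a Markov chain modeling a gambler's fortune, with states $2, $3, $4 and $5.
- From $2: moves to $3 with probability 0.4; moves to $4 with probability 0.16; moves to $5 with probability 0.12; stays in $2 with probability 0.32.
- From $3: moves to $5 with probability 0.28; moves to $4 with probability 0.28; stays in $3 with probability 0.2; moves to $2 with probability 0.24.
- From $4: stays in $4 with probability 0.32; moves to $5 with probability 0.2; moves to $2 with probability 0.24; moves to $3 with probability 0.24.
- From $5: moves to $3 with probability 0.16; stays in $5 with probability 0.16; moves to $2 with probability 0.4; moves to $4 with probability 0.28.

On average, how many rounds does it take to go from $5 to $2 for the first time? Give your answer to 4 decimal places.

3.0981

Let t(s) be the expected number of rounds to first reach $2 from state s, with t($2) = 0. Conditioning on the first round:
t($3) = 1 + 0.2·t($3) + 0.28·t($4) + 0.28·t($5)
t($4) = 1 + 0.24·t($3) + 0.32·t($4) + 0.2·t($5)
t($5) = 1 + 0.16·t($3) + 0.28·t($4) + 0.16·t($5)
Solving: t($3) = 3.6145, t($4) = 3.6575, t($5) = 3.0981.
Expected rounds from $5 to $2: 3.0981.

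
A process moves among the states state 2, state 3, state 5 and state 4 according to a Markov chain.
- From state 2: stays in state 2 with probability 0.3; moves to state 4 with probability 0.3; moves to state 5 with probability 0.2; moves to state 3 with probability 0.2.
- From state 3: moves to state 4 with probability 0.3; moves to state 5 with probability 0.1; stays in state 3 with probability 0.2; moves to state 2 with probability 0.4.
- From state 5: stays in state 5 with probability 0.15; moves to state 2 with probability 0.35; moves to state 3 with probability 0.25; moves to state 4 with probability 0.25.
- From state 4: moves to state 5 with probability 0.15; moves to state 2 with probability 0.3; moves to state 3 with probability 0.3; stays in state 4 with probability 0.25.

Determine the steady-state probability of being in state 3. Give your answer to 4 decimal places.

Let the stationary distribution be π with π = πP and π_1 + π_2 + π_3 + π_4 = 1.
π_1 = 0.3·π_1 + 0.4·π_2 + 0.35·π_3 + 0.3·π_4
π_2 = 0.2·π_1 + 0.2·π_2 + 0.25·π_3 + 0.3·π_4
π_3 = 0.2·π_1 + 0.1·π_2 + 0.15·π_3 + 0.15·π_4
Solving with the normalization constraint gives π = (0.3313, 0.2356, 0.1548, 0.2783).
So the stationary probability of state 3 is 0.2356.

0.2356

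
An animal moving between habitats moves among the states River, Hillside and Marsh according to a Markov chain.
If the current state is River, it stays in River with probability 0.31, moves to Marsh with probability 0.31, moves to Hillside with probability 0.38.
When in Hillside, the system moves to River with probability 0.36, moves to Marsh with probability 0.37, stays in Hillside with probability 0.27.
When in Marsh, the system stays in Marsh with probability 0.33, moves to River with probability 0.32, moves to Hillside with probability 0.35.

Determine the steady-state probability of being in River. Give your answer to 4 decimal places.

Let the stationary distribution be π with π = πP and π_1 + π_2 + π_3 = 1.
π_1 = 0.31·π_1 + 0.36·π_2 + 0.32·π_3
π_2 = 0.38·π_1 + 0.27·π_2 + 0.35·π_3
Solving with the normalization constraint gives π = (0.3300, 0.3332, 0.3367).
So the stationary probability of River is 0.3300.

0.3300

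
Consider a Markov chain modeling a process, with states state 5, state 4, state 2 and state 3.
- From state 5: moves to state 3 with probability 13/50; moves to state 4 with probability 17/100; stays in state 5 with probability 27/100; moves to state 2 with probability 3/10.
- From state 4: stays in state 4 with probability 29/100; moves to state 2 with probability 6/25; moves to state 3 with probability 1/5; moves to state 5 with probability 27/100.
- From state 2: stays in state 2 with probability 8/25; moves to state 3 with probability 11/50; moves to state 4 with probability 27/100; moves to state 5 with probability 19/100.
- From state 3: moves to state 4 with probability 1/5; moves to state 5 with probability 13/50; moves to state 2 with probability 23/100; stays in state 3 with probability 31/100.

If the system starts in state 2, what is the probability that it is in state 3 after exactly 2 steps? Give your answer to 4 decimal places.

Propagate the distribution vector 2 steps from state 2.
After 0 steps: (0.0000, 0.0000, 1.0000, 0.0000)
After 1 step: (0.1900, 0.2700, 0.3200, 0.2200)
After 2 steps: (0.2422, 0.2410, 0.2748, 0.2420)
P(in state 3 after 2 steps) = 0.2420

0.2420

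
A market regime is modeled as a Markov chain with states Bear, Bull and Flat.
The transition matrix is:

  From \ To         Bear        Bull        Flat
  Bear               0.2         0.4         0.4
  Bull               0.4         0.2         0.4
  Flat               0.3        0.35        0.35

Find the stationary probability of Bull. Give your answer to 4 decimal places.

0.3175

Let the stationary distribution be π with π = πP and π_1 + π_2 + π_3 = 1.
π_1 = 0.2·π_1 + 0.4·π_2 + 0.3·π_3
π_2 = 0.4·π_1 + 0.2·π_2 + 0.35·π_3
Solving with the normalization constraint gives π = (0.3016, 0.3175, 0.3810).
So the stationary probability of Bull is 0.3175.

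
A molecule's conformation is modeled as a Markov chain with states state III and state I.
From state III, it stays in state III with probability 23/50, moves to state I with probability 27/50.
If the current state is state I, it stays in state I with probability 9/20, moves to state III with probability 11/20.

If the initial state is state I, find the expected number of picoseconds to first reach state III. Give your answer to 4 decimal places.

1.8182

Let t(s) be the expected number of picoseconds to first reach state III from state s, with t(state III) = 0. Conditioning on the first picosecond:
t(state I) = 1 + 0.45·t(state I)
Solving: t(state I) = 1.8182.
Expected picoseconds from state I to state III: 1.8182.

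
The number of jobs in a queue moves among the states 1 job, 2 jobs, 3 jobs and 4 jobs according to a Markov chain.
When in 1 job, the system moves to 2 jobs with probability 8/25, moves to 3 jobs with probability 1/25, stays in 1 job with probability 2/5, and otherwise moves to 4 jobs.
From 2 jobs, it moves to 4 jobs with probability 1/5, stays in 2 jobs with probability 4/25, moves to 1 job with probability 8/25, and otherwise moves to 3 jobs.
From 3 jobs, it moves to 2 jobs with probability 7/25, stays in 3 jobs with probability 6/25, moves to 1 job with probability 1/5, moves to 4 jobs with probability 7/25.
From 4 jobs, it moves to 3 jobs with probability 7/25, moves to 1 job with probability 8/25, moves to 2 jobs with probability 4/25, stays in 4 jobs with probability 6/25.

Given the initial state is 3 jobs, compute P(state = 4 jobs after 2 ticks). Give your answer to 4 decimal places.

Propagate the distribution vector 2 ticks from 3 jobs.
After 0 ticks: (0.0000, 0.0000, 1.0000, 0.0000)
After 1 tick: (0.2000, 0.2800, 0.2400, 0.2800)
After 2 ticks: (0.3072, 0.2208, 0.2336, 0.2384)
P(in 4 jobs after 2 ticks) = 0.2384

0.2384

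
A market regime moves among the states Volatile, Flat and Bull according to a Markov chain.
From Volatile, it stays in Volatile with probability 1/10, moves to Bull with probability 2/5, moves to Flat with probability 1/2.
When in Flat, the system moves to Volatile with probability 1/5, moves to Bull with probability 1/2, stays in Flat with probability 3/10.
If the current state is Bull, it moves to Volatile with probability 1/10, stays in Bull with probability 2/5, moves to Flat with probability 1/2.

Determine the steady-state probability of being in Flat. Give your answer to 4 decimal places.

0.4167

Let the stationary distribution be π with π = πP and π_1 + π_2 + π_3 = 1.
π_1 = 0.1·π_1 + 0.2·π_2 + 0.1·π_3
π_2 = 0.5·π_1 + 0.3·π_2 + 0.5·π_3
Solving with the normalization constraint gives π = (0.1417, 0.4167, 0.4417).
So the stationary probability of Flat is 0.4167.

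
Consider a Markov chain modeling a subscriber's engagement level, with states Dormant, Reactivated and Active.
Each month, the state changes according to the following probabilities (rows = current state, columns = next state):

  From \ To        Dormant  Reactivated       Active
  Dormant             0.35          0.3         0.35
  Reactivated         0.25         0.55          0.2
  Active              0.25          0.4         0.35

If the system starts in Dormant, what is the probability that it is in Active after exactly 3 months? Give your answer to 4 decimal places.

0.2885

Propagate the distribution vector 3 months from Dormant.
After 0 months: (1.0000, 0.0000, 0.0000)
After 1 month: (0.3500, 0.3000, 0.3500)
After 2 months: (0.2850, 0.4100, 0.3050)
After 3 months: (0.2785, 0.4330, 0.2885)
P(in Active after 3 months) = 0.2885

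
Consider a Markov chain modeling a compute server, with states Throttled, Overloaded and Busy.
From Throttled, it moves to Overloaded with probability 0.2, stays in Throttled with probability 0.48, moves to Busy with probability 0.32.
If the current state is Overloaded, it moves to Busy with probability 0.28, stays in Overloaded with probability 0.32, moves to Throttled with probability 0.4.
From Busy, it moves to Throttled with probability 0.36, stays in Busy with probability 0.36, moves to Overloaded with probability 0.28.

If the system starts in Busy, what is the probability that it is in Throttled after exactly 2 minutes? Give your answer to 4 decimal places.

Sum over the intermediate state after 1 minute:
P = P(Busy→Throttled)·P(Throttled→Throttled) + P(Busy→Overloaded)·P(Overloaded→Throttled) + P(Busy→Busy)·P(Busy→Throttled)
  = 0.36×0.48 + 0.28×0.4 + 0.36×0.36
  = 0.1728 + 0.1120 + 0.1296 = 0.4144

0.4144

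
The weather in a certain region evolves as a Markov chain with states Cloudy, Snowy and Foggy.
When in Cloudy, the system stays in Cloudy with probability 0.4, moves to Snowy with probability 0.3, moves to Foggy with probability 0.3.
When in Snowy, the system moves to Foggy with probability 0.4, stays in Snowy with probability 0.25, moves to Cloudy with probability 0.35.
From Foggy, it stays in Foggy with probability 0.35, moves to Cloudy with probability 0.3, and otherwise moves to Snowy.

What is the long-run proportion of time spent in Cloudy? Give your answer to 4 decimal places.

0.3501

Let the stationary distribution be π with π = πP and π_1 + π_2 + π_3 = 1.
π_1 = 0.4·π_1 + 0.35·π_2 + 0.3·π_3
π_2 = 0.3·π_1 + 0.25·π_2 + 0.35·π_3
Solving with the normalization constraint gives π = (0.3501, 0.3023, 0.3476).
So the stationary probability of Cloudy is 0.3501.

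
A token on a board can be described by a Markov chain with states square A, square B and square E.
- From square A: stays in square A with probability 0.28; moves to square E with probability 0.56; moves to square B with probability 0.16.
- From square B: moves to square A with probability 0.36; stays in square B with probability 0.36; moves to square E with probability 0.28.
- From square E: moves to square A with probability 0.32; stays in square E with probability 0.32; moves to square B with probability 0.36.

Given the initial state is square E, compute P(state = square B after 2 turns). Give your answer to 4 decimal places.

Sum over the intermediate state after 1 turn:
P = P(square E→square A)·P(square A→square B) + P(square E→square B)·P(square B→square B) + P(square E→square E)·P(square E→square B)
  = 0.32×0.16 + 0.36×0.36 + 0.32×0.36
  = 0.0512 + 0.1296 + 0.1152 = 0.2960

0.2960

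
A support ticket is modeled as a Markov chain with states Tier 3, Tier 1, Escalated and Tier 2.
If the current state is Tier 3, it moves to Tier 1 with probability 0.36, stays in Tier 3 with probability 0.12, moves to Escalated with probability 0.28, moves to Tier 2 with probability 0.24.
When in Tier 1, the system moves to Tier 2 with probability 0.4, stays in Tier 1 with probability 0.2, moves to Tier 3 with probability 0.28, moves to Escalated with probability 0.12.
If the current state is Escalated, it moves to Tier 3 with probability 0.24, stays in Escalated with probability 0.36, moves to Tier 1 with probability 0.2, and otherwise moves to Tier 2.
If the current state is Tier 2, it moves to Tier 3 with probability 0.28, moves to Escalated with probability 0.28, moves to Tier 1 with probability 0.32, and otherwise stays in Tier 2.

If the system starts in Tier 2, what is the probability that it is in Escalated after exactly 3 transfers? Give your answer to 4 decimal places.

0.2586

Propagate the distribution vector 3 transfers from Tier 2.
After 0 transfers: (0.0000, 0.0000, 0.0000, 1.0000)
After 1 transfer: (0.2800, 0.3200, 0.2800, 0.1200)
After 2 transfers: (0.2240, 0.2592, 0.2512, 0.2656)
After 3 transfers: (0.2341, 0.2677, 0.2586, 0.2396)
P(in Escalated after 3 transfers) = 0.2586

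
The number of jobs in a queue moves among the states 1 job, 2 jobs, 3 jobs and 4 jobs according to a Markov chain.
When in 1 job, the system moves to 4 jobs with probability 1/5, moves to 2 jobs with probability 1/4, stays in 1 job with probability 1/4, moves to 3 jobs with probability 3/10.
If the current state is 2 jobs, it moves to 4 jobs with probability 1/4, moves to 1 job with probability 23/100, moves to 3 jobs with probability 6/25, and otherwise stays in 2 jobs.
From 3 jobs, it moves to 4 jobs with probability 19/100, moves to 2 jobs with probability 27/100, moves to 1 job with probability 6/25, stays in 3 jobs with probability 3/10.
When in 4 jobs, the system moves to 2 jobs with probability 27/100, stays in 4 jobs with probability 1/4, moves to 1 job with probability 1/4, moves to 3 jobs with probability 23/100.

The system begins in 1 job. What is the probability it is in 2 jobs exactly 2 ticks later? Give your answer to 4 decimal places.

Propagate the distribution vector 2 ticks from 1 job.
After 0 ticks: (1.0000, 0.0000, 0.0000, 0.0000)
After 1 tick: (0.2500, 0.2500, 0.3000, 0.2000)
After 2 ticks: (0.2420, 0.2675, 0.2710, 0.2195)
P(in 2 jobs after 2 ticks) = 0.2675

0.2675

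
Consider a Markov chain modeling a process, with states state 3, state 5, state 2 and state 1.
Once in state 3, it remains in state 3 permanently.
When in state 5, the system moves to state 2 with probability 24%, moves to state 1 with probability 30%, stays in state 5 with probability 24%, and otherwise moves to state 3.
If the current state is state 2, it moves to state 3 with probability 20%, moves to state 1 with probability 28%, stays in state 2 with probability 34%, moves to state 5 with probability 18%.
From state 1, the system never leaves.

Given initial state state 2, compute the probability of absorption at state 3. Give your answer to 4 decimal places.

Let h(s) be the probability of absorption at state 3 starting from transient state s. Then h(state 3) = 1 and h(state 1) = 0. By first-step analysis:
h(state 5) = 0.22·1 + 0.24·h(state 5) + 0.24·h(state 2) + 0.3·0
h(state 2) = 0.2·1 + 0.18·h(state 5) + 0.34·h(state 2) + 0.28·0
Solving: h(state 5) = 0.4215, h(state 2) = 0.4180.
Starting from state 2, the probability is 0.4180.

0.4180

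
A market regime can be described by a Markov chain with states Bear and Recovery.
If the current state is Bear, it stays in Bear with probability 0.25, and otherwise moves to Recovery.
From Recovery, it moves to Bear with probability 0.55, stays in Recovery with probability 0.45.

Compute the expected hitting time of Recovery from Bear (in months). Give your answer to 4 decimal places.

Let t(s) be the expected number of months to first reach Recovery from state s, with t(Recovery) = 0. Conditioning on the first month:
t(Bear) = 1 + 0.25·t(Bear)
Solving: t(Bear) = 1.3333.
Expected months from Bear to Recovery: 1.3333.

1.3333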